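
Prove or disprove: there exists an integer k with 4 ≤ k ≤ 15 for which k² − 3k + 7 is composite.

At k = 12: 12² − 3·12 + 7 = 115 = 5·23, which is composite.

k = 12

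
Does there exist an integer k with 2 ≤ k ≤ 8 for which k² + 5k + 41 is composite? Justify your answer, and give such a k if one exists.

k = 7

At k = 7: 7² + 5·7 + 41 = 125 = 5·25, which is composite.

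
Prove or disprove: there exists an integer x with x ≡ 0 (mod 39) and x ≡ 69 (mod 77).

The moduli 39 and 77 are coprime, so by the Chinese Remainder Theorem a unique solution modulo 3003 exists.
Any solution of the first congruence is x = 0 + 39t; substituting into the second, 39t ≡ 69 − 0 ≡ 69 (mod 77).
To invert 39 modulo 77: 77 = 1·39 + 38, 39 = 1·38 + 1, 38 = 38·1 + 0, and unwinding, 1 = 39 − 1·38 = 39 − (77 − 1·39) = −77 + 2·39. Thus 39⁻¹ ≡ 2 (mod 77).
Multiplying by 2: t ≡ 2·69 = 138 ≡ 61 (mod 77).
With t = 61: x = 0 + 39·61 = 2379.
Verify: 2379 = 61·39 + 0 and 2379 = 30·77 + 69. ✓

x = 2379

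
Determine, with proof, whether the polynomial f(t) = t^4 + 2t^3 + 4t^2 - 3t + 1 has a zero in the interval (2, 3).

f(2) = 43 and f(3) = 163, both positive, so a sign-change argument is unavailable; we show f keeps this sign on the whole interval.
Substitute t = 2 + u, where 0 < u < 1 on the interval. Expanding, f(2 + u) = u^4 + 10u^3 + 40u^2 + 69u + 43.
All 5 nonzero coefficients of this polynomial in u are positive; hence for u > 0 the value is a sum of positive terms (the constant 43 among them).
So f is strictly positive on (2, 3); no root exists in the interval.

No.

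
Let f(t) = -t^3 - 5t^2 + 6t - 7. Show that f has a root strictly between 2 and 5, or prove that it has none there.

No such root exists.

f(2) = -23 and f(5) = -227, both negative, so a sign-change argument is unavailable; we show f keeps this sign on the whole interval.
Shift to the endpoint 2: with t = 2 + u (0 < u < 3), one computes f(2 + u) = -u^3 - 11u^2 - 26u - 23.
All 4 nonzero coefficients of this polynomial in u are negative; hence for u > 0 the value is a sum of negative terms (the constant -23 among them).
Therefore f(t) < 0 throughout (2, 5), and f has no zero there.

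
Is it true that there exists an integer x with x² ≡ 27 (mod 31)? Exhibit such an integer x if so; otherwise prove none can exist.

31 is prime, so by Euler's criterion 27 is a square mod 31 iff 27^((31−1)/2) = 27^15 ≡ 1 (mod 31).
Repeated squaring mod 31: 27^2 = 729 ≡ 16; 27^4 ≡ 16² = 256 ≡ 8; 27^8 ≡ 8² = 64 ≡ 2.
Since 15 = 8 + 4 + 2 + 1, 27^15 ≡ 2 · 8 · 16 · 27; multiplying out mod 31: 2·8 = 16 ≡ 16, then 16·16 = 256 ≡ 8, then 8·27 = 216 ≡ 30. Thus 27^15 ≡ 30 ≡ −1 (mod 31).
The value −1 means 27 is a non-residue modulo 31, so x² ≡ 27 (mod 31) is impossible.

No such integer exists.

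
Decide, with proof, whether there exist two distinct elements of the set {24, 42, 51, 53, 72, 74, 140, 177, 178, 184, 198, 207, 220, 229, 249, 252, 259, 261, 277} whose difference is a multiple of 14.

24 and 178 are such a pair.

Both 24 and 178 leave remainder 10 on division by 14; their difference 154 = 11·14 is a multiple of 14.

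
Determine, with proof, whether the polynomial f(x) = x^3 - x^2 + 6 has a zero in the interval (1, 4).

f has no root in that interval.

The endpoint values f(1) = 6 and f(4) = 54 are both positive. Claim: f(x) > 0 for every x in (1, 4).
Shift to the endpoint 1: with x = 1 + u (0 < u < 3), one computes f(1 + u) = u^3 + 2u^2 + u + 6.
The nonzero coefficients here are all positive, so for u > 0 every term is positive (or zero), and the constant term 6 is strictly positive.
Therefore f(x) > 0 throughout (1, 4), and f has no zero there.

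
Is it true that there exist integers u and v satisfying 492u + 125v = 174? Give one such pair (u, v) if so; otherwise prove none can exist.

Since gcd(492, 125) = 1, every integer is an integer combination of 492 and 125.
Euclidean algorithm: 492 = 3·125 + 117, 125 = 1·117 + 8, 117 = 14·8 + 5, 8 = 1·5 + 3, 5 = 1·3 + 2, 3 = 1·2 + 1, 2 = 2·1 + 0.
Working back up the chain: 1 = 3 − 1·2 = 3 − (5 − 1·3) = −5 + 2·3 = −5 + 2·(8 − 1·5) = 2·8 − 3·5 = 2·8 − 3·(117 − 14·8) = −3·117 + 44·8 = −3·117 + 44·(125 − 1·117) = 44·125 − 47·117 = 44·125 − 47·(492 − 3·125) = −47·492 + 185·125. So 492·(-47) + 125·185 = 1.
Multiplying through by 174: u = (-47)·174 = -8178, v = 185·174 = 32190 is a solution.
Shifting by a multiple of (125, −492) keeps it a solution: u = -8178 + 66·125 = 72, v = 32190 − 66·492 = -282.
Check: 492·72 + 125·(-282) = 35424 − 35250 = 174. ✓

u = 72, v = -282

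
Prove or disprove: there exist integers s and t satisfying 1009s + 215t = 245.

s = 195, t = -914

1009 and 215 are coprime, so 1009s + 215t ranges over all of ℤ.
Run the Euclidean algorithm on 1009 and 215: 1009 = 4·215 + 149, 215 = 1·149 + 66, 149 = 2·66 + 17, 66 = 3·17 + 15, 17 = 1·15 + 2, 15 = 7·2 + 1, 2 = 2·1 + 0.
Working back up the chain: 1 = 15 − 7·2 = 15 − 7·(17 − 1·15) = −7·17 + 8·15 = −7·17 + 8·(66 − 3·17) = 8·66 − 31·17 = 8·66 − 31·(149 − 2·66) = −31·149 + 70·66 = −31·149 + 70·(215 − 1·149) = 70·215 − 101·149 = 70·215 − 101·(1009 − 4·215) = −101·1009 + 474·215. So 1009·(-101) + 215·474 = 1.
Multiplying through by 245: s = (-101)·245 = -24745, t = 474·245 = 116130 is a solution.
Adding 116·215 to s and subtracting 116·1009 from t gives the tidier solution (195, -914).
Indeed 1009·195 + 215·(-914) = 196755 − 196510 = 245.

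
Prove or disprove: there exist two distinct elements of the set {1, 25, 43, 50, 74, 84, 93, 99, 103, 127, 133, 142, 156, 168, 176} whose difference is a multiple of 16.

No, no such pair exists.

Reduce each element modulo 16: 1↦1, 25↦9, 43↦11, 50↦2, 74↦10, 84↦4, 93↦13, 99↦3, 103↦7, 127↦15, 133↦5, 142↦14, 156↦12, 168↦8, 176↦0.
All 15 residues are distinct, so no two elements differ by a multiple of 16.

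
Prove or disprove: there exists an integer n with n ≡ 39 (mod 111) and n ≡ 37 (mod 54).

gcd(111, 54) = 3. If n ≡ 39 (mod 111) and n ≡ 37 (mod 54), then n ≡ 39 (mod 3) and n ≡ 37 (mod 3).
These are incompatible: 39 − 37 = 2 is not divisible by 3.
So no integer satisfies both congruences.

There is no such integer.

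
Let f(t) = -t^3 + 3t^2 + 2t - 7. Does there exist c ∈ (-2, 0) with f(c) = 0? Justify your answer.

f(-2) = 9 and f(0) = -7, which have opposite signs.
f is continuous everywhere (it is a polynomial), in particular on [-2, 0].
By the Intermediate Value Theorem, f takes the value 0 somewhere in the open interval.

Yes, f has a root in the interval.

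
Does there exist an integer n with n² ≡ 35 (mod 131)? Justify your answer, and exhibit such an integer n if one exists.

n = 64 works: 64² = 4096, and 4096 − 35 = 4061 = 31·131.

n = 64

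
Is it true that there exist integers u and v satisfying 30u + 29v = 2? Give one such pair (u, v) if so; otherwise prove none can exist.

u = 2, v = -2

30 and 29 are coprime, so 30u + 29v ranges over all of ℤ.
Run the Euclidean algorithm on 30 and 29: 30 = 1·29 + 1, 29 = 29·1 + 0.
Back-substituting, 1 = 30 − 1·29; that is, 30·1 + 29·(-1) = 1.
Times 2: 30·2 + 29·(-2) = 2, so (2, -2) solves it.
Check: 30·2 + 29·(-2) = 60 − 58 = 2. ✓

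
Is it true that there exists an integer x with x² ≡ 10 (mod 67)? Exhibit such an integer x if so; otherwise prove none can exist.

x = 55

Take x = 55. Then 55² = 3025 = 45·67 + 10, so 55² ≡ 10 (mod 67).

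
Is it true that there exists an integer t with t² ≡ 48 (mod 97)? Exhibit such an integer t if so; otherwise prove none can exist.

t = 57

Take t = 57. Then 57² = 3249 = 33·97 + 48, so 57² ≡ 48 (mod 97).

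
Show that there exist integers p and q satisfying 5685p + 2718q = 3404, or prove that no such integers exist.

There are no such integers.

Any value of 5685p + 2718q is a multiple of gcd(5685, 2718) = 3.
However 3404 leaves remainder 2 on division by 3.
Therefore 5685p + 2718q = 3404 has no solution in integers.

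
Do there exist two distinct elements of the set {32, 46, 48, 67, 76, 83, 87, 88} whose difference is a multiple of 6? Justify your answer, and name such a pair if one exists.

46 mod 6 = 4 and 76 mod 6 = 4, so 76 − 46 = 30 = 5·6.

46 and 76 are such a pair.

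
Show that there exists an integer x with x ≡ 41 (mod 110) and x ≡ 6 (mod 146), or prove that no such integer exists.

gcd(110, 146) = 2. If x ≡ 41 (mod 110) and x ≡ 6 (mod 146), then x ≡ 41 (mod 2) and x ≡ 6 (mod 2).
These are incompatible: 41 − 6 = 35 is not divisible by 2.
Hence the system has no solution.

No, no such integer exists.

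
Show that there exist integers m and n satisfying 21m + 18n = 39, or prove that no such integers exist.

Since gcd(21, 18) = 3 and 39 = 3·13, Bézout's identity guarantees a solution.
Dividing through by 3 reduces the equation to 7m + 6n = 13.
Euclidean algorithm: 7 = 1·6 + 1, 6 = 6·1 + 0.
Back-substituting, 1 = 7 − 1·6; that is, 7·1 + 6·(-1) = 1.
Times 13: 7·13 + 6·(-13) = 13, so (13, -13) solves it.
Subtracting 2·6 from m and adding 2·7 to n gives the tidier solution (1, 1).
Indeed 21·1 + 18·1 = 21 + 18 = 39.

m = 1, n = 1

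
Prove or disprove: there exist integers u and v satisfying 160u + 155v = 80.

u = 16, v = -16

Every value of 160u + 155v is a multiple of gcd(160, 155) = 5; since 5 ∣ 80, solutions exist.
Dividing through by 5 reduces the equation to 32u + 31v = 16.
Run the Euclidean algorithm on 32 and 31: 32 = 1·31 + 1, 31 = 31·1 + 0.
Back-substituting, 1 = 32 − 1·31; that is, 32·1 + 31·(-1) = 1.
Multiplying through by 16: u = 1·16 = 16, v = (-1)·16 = -16 is a solution.
Check: 160·16 + 155·(-16) = 2560 − 2480 = 80. ✓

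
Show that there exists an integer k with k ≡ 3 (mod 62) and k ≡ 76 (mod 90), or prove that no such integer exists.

gcd(62, 90) = 2. If k ≡ 3 (mod 62) and k ≡ 76 (mod 90), then k ≡ 3 (mod 2) and k ≡ 76 (mod 2).
These are incompatible: 3 − 76 = -73 is not divisible by 2.
So no integer satisfies both congruences.

No such integer exists.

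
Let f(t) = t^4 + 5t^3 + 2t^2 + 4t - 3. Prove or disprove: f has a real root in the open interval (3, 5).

f(3) = 243 and f(5) = 1317, both positive, so a sign-change argument is unavailable; we show f keeps this sign on the whole interval.
Substitute t = 3 + u, where 0 < u < 2 on the interval. Expanding, f(3 + u) = u^4 + 17u^3 + 101u^2 + 259u + 243.
All 5 nonzero coefficients of this polynomial in u are positive; hence for u > 0 the value is a sum of positive terms (the constant 243 among them).
Therefore f(t) > 0 throughout (3, 5), and f has no zero there.

No such root exists.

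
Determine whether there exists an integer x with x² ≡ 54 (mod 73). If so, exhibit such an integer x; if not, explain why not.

x = 28

Take x = 28. Then 28² = 784 = 10·73 + 54, so 28² ≡ 54 (mod 73).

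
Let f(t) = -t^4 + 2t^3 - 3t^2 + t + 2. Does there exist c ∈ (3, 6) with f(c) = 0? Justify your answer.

f(3) = -49 and f(6) = -964, both negative, so a sign-change argument is unavailable; we show f keeps this sign on the whole interval.
Substitute t = 3 + u, where 0 < u < 3 on the interval. Expanding, f(3 + u) = -u^4 - 10u^3 - 39u^2 - 71u - 49.
All 5 nonzero coefficients of this polynomial in u are negative; hence for u > 0 the value is a sum of negative terms (the constant -49 among them).
So f is strictly negative on (3, 6); no root exists in the interval.

No such root exists.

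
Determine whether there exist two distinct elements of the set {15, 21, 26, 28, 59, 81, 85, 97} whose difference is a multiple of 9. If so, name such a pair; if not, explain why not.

There is no such pair.

Two integers differ by a multiple of 9 exactly when they have the same residue mod 9. The residues are 15↦6, 21↦3, 26↦8, 28↦1, 59↦5, 81↦0, 85↦4, 97↦7.
No residue repeats among the 8 elements, so no pair has difference ≡ 0 (mod 9).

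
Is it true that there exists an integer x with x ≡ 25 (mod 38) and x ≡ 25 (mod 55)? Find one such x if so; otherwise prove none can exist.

x = 25

The moduli 38 and 55 are coprime, so by the Chinese Remainder Theorem a unique solution modulo 2090 exists.
Any solution of the first congruence is x = 25 + 38t; substituting into the second, 38t ≡ 25 − 25 ≡ 0 (mod 55).
t = 0 satisfies this.
With t = 0: x = 25 + 38·0 = 25.
Check: 25 mod 38 = 25, 25 mod 55 = 25. ✓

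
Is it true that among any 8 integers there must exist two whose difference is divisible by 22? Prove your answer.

Consider the 8 integers 53, 54, …, 60. They lie in distinct residue classes modulo 22, since 8 ≤ 22.
Any two of them differ by at most 7 < 22 and by at least 1, so no difference is a multiple of 22.

No, the set {53, 54, 55, 56, 57, 58, 59, 60} is a counterexample.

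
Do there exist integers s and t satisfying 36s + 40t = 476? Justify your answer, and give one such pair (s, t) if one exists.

s = 1, t = 11

Every value of 36s + 40t is a multiple of gcd(36, 40) = 4; since 4 ∣ 476, solutions exist.
Dividing through by 4 reduces the equation to 9s + 10t = 119.
Run the Euclidean algorithm on 10 and 9: 10 = 1·9 + 1, 9 = 9·1 + 0.
Working back up the chain: 1 = 10 − 1·9. So 9·(-1) + 10·1 = 1.
Multiplying through by 119: s = (-1)·119 = -119, t = 1·119 = 119 is a solution.
Shifting by a multiple of (10, −9) keeps it a solution: s = -119 + 12·10 = 1, t = 119 − 12·9 = 11.
Check: 36·1 + 40·11 = 36 + 440 = 476. ✓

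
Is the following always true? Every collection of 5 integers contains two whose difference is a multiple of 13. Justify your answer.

No, the set {6, 7, 8, 9, 10} is a counterexample.

Consider the 5 integers 6, 7, …, 10. They lie in distinct residue classes modulo 13, since 5 ≤ 13.
The differences between them range over 1, …, 4, none of which is divisible by 13.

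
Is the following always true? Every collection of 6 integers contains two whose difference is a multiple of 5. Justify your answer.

True.

Each integer lies in one of the 5 residue classes modulo 5.
Since 6 > 5, two of the 6 integers must share a residue class by the pigeonhole principle; call them a and b.
Then a ≡ b (mod 5), i.e. 5 ∣ (a − b).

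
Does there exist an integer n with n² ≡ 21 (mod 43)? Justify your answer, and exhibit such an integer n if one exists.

n = 8

Take n = 8. Then 8² = 64 = 1·43 + 21, so 8² ≡ 21 (mod 43).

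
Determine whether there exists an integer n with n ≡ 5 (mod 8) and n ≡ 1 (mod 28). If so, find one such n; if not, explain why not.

Here gcd(8, 28) = 4, and both 5 and 1 leave remainder 1 mod 4, so the system is consistent.
Step through n = 5, 5 + 8, 5 + 2·8, …: the values 5, 13, 21, 29 reduce mod 28 to 5, 13, 21, 1. The value 29 hits 1.
Verify: 29 = 3·8 + 5 and 29 = 1·28 + 1. ✓

n = 29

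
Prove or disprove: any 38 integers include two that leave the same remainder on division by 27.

Yes.

Partition the integers by their residue mod 27; there are 27 classes.
Placing 38 integers into 27 classes, some class receives at least two — say a and b.
That is, a and b leave the same remainder on division by 27, as claimed.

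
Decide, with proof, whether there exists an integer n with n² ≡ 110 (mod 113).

113 is prime, so by Euler's criterion 110 is a square mod 113 iff 110^((113−1)/2) = 110^56 ≡ 1 (mod 113).
Squaring successively (mod 113): 110^2 = 12100 ≡ 9; 110^4 ≡ 9² = 81 ≡ 81; 110^8 ≡ 81² = 6561 ≡ 7; 110^16 ≡ 7² = 49 ≡ 49; 110^32 ≡ 49² = 2401 ≡ 28.
Since 56 = 32 + 16 + 8, 110^56 ≡ 28 · 49 · 7; multiplying out mod 113: 28·49 = 1372 ≡ 16, then 16·7 = 112 ≡ 112. Thus 110^56 ≡ 112 ≡ −1 (mod 113).
The value −1 means 110 is a non-residue modulo 113, so n² ≡ 110 (mod 113) is impossible.

No, no such integer exists.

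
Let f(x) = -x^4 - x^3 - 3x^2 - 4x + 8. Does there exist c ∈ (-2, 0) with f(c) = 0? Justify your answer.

Such a root exists.

f(-2) = -4 and f(0) = 8, which have opposite signs.
As a polynomial, f is continuous on every closed interval.
So by the Intermediate Value Theorem there is a c strictly between -2 and 0 with f(c) = 0.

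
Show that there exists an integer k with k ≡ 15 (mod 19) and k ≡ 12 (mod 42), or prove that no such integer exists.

The moduli 19 and 42 are coprime, so by the Chinese Remainder Theorem a unique solution modulo 798 exists.
Any solution of the first congruence is k = 15 + 19t; substituting into the second, 19t ≡ 12 − 15 ≡ 39 (mod 42).
To invert 19 modulo 42: 42 = 2·19 + 4, 19 = 4·4 + 3, 4 = 1·3 + 1, 3 = 3·1 + 0, and unwinding, 1 = 4 − 1·3 = 4 − (19 − 4·4) = −19 + 5·4 = −19 + 5·(42 − 2·19) = 5·42 − 11·19. Thus 19⁻¹ ≡ -11 ≡ 31 (mod 42).
Multiplying by 31: t ≡ 31·39 = 1209 ≡ 33 (mod 42).
With t = 33: k = 15 + 19·33 = 642.
Verify: 642 = 33·19 + 15 and 642 = 15·42 + 12. ✓

k = 642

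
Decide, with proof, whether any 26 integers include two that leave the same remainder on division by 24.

Yes.

Each integer lies in one of the 24 residue classes modulo 24.
Since 26 > 24, two of the 26 integers must share a residue class by the pigeonhole principle; call them a and b.
That is, a and b leave the same remainder on division by 24, as claimed.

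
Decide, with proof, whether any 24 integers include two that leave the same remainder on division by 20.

Yes.

Partition the integers by their residue mod 20; there are 20 classes.
Placing 24 integers into 20 classes, some class receives at least two — say a and b.
That is, a and b leave the same remainder on division by 20, as claimed.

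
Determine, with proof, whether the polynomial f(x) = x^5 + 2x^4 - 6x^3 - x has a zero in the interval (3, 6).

f(3) = 240 and f(6) = 9066, both positive, so a sign-change argument is unavailable; we show f keeps this sign on the whole interval.
Shift to the endpoint 3: with x = 3 + u (0 < u < 3), one computes f(3 + u) = u^5 + 17u^4 + 108u^3 + 324u^2 + 458u + 240.
All 6 nonzero coefficients of this polynomial in u are positive; hence for u > 0 the value is a sum of positive terms (the constant 240 among them).
So f is strictly positive on (3, 6); no root exists in the interval.

No such root exists.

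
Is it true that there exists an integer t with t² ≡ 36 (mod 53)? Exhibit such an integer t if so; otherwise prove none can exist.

Take t = 6. Then 6² = 36, and since 0 ≤ 36 < 53 this is already reduced: 6² ≡ 36 (mod 53).

t = 6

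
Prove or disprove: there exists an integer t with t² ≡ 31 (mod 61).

Apply Euler's criterion with the prime 61: 31 is a quadratic residue iff 31^30 ≡ 1 (mod 61), and a non-residue iff it is ≡ −1.
Squaring successively (mod 61): 31^2 = 961 ≡ 46; 31^4 ≡ 46² = 2116 ≡ 42; 31^8 ≡ 42² = 1764 ≡ 56; 31^16 ≡ 56² = 3136 ≡ 25.
Since 30 = 16 + 8 + 4 + 2, 31^30 ≡ 25 · 56 · 42 · 46; multiplying out mod 61: 25·56 = 1400 ≡ 58, then 58·42 = 2436 ≡ 57, then 57·46 = 2622 ≡ 60. Thus 31^30 ≡ 60 ≡ −1 (mod 61).
The value −1 means 31 is a non-residue modulo 61, so t² ≡ 31 (mod 61) is impossible.

No, no such integer exists.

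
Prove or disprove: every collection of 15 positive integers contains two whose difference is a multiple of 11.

Each integer lies in one of the 11 residue classes modulo 11.
Since 15 > 11, two of the 15 integers must share a residue class by the pigeonhole principle; call them a and b.
Their difference a − b is then a multiple of 11.

True.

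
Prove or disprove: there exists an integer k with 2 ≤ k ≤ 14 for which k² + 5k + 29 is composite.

At k = 6: 6² + 5·6 + 29 = 95 = 5·19, which is composite.

k = 6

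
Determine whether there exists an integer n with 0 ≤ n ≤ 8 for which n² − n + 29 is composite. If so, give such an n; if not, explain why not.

At n = 5: 5² − 5 + 29 = 49 = 7·7, which is composite.

n = 5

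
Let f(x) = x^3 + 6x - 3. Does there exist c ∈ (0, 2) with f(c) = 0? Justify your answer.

f(0) = -3 and f(2) = 17, which have opposite signs.
Since f is a polynomial it is continuous on [0, 2].
So by the Intermediate Value Theorem there is a c strictly between 0 and 2 with f(c) = 0.

Yes, such a c exists.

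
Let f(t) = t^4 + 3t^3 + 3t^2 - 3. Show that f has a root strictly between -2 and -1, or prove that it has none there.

Such a root exists.

f(-2) = 1 and f(-1) = -2, which have opposite signs.
f is continuous everywhere (it is a polynomial), in particular on [-2, -1].
By the Intermediate Value Theorem f must vanish at some point of (-2, -1).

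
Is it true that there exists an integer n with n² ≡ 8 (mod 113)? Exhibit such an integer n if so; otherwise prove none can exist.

n = 102

Take n = 102. Then 102² = 10404 = 92·113 + 8, so 102² ≡ 8 (mod 113).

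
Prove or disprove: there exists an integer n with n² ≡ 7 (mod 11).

Since (11 − n)² ≡ n² (mod 11), it suffices to square n = 0, 1, …, 5: the residues are 0, 1, 4, 9, 5, 3.
The set of squares mod 11 is therefore {0, 1, 3, 4, 5, 9}, which does not contain 7.
Hence no integer n has n² ≡ 7 (mod 11).

No such integer exists.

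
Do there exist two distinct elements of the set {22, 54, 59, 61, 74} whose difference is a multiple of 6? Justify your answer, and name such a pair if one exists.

There is no such pair.

Residues mod 6: 22↦4, 54↦0, 59↦5, 61↦1, 74↦2.
These 5 residues are pairwise different, hence no difference of two elements is divisible by 6.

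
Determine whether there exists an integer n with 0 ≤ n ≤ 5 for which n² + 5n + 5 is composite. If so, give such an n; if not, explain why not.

At n = 5: 5² + 5·5 + 5 = 55 = 5·11, which is composite.

n = 5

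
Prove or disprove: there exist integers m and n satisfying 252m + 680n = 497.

gcd(252, 680) = 4, so every integer of the form 252m + 680n is a multiple of 4.
However 497 leaves remainder 1 on division by 4.
Therefore 252m + 680n = 497 has no solution in integers.

No such integers exist.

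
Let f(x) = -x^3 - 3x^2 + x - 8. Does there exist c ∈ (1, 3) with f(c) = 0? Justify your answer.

The endpoint values f(1) = -11 and f(3) = -59 are both negative. Claim: f(x) < 0 for every x in (1, 3).
Substitute x = 1 + u, where 0 < u < 2 on the interval. Expanding, f(1 + u) = -u^3 - 6u^2 - 8u - 11.
All 4 nonzero coefficients of this polynomial in u are negative; hence for u > 0 the value is a sum of negative terms (the constant -11 among them).
So f is strictly negative on (1, 3); no root exists in the interval.

No such root exists.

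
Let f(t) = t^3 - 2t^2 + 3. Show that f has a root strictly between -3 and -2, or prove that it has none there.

No such root exists.

f(-3) = -42 and f(-2) = -13, both negative, so a sign-change argument is unavailable; we show f keeps this sign on the whole interval.
Substitute t = -2 − u, where 0 < u < 1 on the interval. Expanding, f(-2 − u) = -u^3 - 8u^2 - 20u - 13.
The nonzero coefficients here are all negative, so for u > 0 every term is negative (or zero), and the constant term -13 is strictly negative.
So f is strictly negative on (-3, -2); no root exists in the interval.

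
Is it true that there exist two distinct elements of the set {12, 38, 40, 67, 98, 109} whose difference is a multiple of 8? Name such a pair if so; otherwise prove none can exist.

Residues mod 8: 12↦4, 38↦6, 40↦0, 67↦3, 98↦2, 109↦5.
These 6 residues are pairwise different, hence no difference of two elements is divisible by 8.

No such pair exists.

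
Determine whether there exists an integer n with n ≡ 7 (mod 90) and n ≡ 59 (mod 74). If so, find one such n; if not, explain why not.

n = 2797

gcd(90, 74) = 2. A simultaneous solution exists iff 7 ≡ 59 (mod 2); here 7 mod 2 = 1 = 59 mod 2, so it does.
Write n = 7 + 90t. Then 90t ≡ 59 − 7 ≡ 52 (mod 74); dividing through by 2 gives 45t ≡ 26 (mod 37).
45 ≡ 8 (mod 37), so this reads 8t ≡ 26 (mod 37). Since 8·14 = 112 = 3·37 + 1, the inverse of 8 mod 37 is 14.
Therefore t ≡ 14·26 = 364 ≡ 31 (mod 37).
Then n = 7 + 90·31 = 2797.
Indeed 2797 ≡ 7 (mod 90) and 2797 ≡ 59 (mod 74).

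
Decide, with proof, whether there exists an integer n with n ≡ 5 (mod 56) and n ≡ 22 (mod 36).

No, no such integer exists.

gcd(56, 36) = 4. If n ≡ 5 (mod 56) and n ≡ 22 (mod 36), then n ≡ 5 (mod 4) and n ≡ 22 (mod 4).
However 5 ≡ 1 and 22 ≡ 2 (mod 4), and 1 ≠ 2.
So no integer satisfies both congruences.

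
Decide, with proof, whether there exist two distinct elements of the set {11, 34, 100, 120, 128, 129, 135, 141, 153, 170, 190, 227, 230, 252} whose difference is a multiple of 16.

Reduce each element modulo 16: 11↦11, 34↦2, 100↦4, 120↦8, 128↦0, 129↦1, 135↦7, 141↦13, 153↦9, 170↦10, 190↦14, 227↦3, 230↦6, 252↦12.
No residue repeats among the 14 elements, so no pair has difference ≡ 0 (mod 16).

No, no such pair exists.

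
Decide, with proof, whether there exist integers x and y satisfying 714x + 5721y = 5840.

No such integers exist.

gcd(714, 5721) = 3, so every integer of the form 714x + 5721y is a multiple of 3.
But 5840 is not a multiple of 3 (it leaves remainder 2).
So the equation is unsolvable over ℤ.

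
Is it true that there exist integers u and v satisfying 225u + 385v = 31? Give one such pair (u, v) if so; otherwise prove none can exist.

No such integers exist.

Both 225 and 385 are divisible by gcd(225, 385) = 5, hence so is any combination 225u + 385v.
But 31 = 5·6 + 1, so 5 ∤ 31.
Therefore 225u + 385v = 31 has no solution in integers.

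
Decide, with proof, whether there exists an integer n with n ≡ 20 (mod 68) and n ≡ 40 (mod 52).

gcd(68, 52) = 4. A simultaneous solution exists iff 20 ≡ 40 (mod 4); here 20 mod 4 = 0 = 40 mod 4, so it does.
Write n = 20 + 68t. Then 68t ≡ 40 − 20 ≡ 20 (mod 52); dividing through by 4 gives 17t ≡ 5 (mod 13).
17 ≡ 4 (mod 13), so this reads 4t ≡ 5 (mod 13). Invert 4 mod 13 by the Euclidean algorithm: 13 = 3·4 + 1, 4 = 4·1 + 0; back-substituting, 1 = 13 − 3·4. Hence 4·(-3) ≡ 1, so 4⁻¹ ≡ -3 ≡ 10 (mod 13).
Therefore t ≡ 10·5 = 50 ≡ 11 (mod 13).
Then n = 20 + 68·11 = 768.
Indeed 768 ≡ 20 (mod 68) and 768 ≡ 40 (mod 52).

n = 768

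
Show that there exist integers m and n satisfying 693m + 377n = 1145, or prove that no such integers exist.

m = 179, n = -326

693 and 377 are coprime, so 693m + 377n ranges over all of ℤ.
Euclidean algorithm: 693 = 1·377 + 316, 377 = 1·316 + 61, 316 = 5·61 + 11, 61 = 5·11 + 6, 11 = 1·6 + 5, 6 = 1·5 + 1, 5 = 5·1 + 0.
Unwinding: 1 = 6 − 1·5 = 6 − (11 − 1·6) = −11 + 2·6 = −11 + 2·(61 − 5·11) = 2·61 − 11·11 = 2·61 − 11·(316 − 5·61) = −11·316 + 57·61 = −11·316 + 57·(377 − 1·316) = 57·377 − 68·316 = 57·377 − 68·(693 − 1·377) = −68·693 + 125·377, i.e. 693·(-68) + 377·125 = 1.
Times 1145: 693·(-77860) + 377·143125 = 1145, so (-77860, 143125) solves it.
Shifting by a multiple of (377, −693) keeps it a solution: m = -77860 + 207·377 = 179, n = 143125 − 207·693 = -326.
Check: 693·179 + 377·(-326) = 124047 − 122902 = 1145. ✓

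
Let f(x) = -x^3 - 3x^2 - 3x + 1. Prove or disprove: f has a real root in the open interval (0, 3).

f(0) = 1 and f(3) = -62, which have opposite signs.
f is continuous everywhere (it is a polynomial), in particular on [0, 3].
By the Intermediate Value Theorem, f takes the value 0 somewhere in the open interval.

Such a root exists.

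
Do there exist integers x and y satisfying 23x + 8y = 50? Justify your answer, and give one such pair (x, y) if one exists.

Since gcd(23, 8) = 1, every integer is an integer combination of 23 and 8.
Euclidean algorithm: 23 = 2·8 + 7, 8 = 1·7 + 1, 7 = 7·1 + 0.
Unwinding: 1 = 8 − 1·7 = 8 − (23 − 2·8) = −23 + 3·8, i.e. 23·(-1) + 8·3 = 1.
Multiplying through by 50: x = (-1)·50 = -50, y = 3·50 = 150 is a solution.
Adding 7·8 to x and subtracting 7·23 from y gives the tidier solution (6, -11).
Check: 23·6 + 8·(-11) = 138 − 88 = 50. ✓

x = 6, y = -11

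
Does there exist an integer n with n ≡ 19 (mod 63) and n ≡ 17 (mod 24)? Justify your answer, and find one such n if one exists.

No such integer exists.

Both moduli are multiples of 3 = gcd(63, 24), so any solution would satisfy n ≡ 19 and n ≡ 17 modulo 3 simultaneously.
These are incompatible: 19 − 17 = 2 is not divisible by 3.
Therefore no such n exists.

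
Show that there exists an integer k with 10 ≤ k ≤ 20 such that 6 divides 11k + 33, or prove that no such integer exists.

k = 15

For k = 10, 11, …, 14 the values 143, 154, 165, 176, 187 are not multiples of 6. k = 15 works, since 11·15 + 33 = 198 = 33·6.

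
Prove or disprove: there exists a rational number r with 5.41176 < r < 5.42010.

Multiplying by 12: 12·5.41176 = 64.94112 and 12·5.42010 = 65.04120, so the integer 65 lies strictly between them.
So r = 65/12 works: it is a ratio of integers, and dividing 12·5.41176 < 65 < 12·5.42010 through by 12 gives 5.41176 < 65/12 < 5.42010.

r = 65/12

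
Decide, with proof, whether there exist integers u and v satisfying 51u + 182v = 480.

Since gcd(51, 182) = 1, every integer is an integer combination of 51 and 182.
Euclidean algorithm: 182 = 3·51 + 29, 51 = 1·29 + 22, 29 = 1·22 + 7, 22 = 3·7 + 1, 7 = 7·1 + 0.
Unwinding: 1 = 22 − 3·7 = 22 − 3·(29 − 1·22) = −3·29 + 4·22 = −3·29 + 4·(51 − 1·29) = 4·51 − 7·29 = 4·51 − 7·(182 − 3·51) = −7·182 + 25·51, i.e. 51·25 + 182·(-7) = 1.
Times 480: 51·12000 + 182·(-3360) = 480, so (12000, -3360) solves it.
Subtracting 65·182 from u and adding 65·51 to v gives the tidier solution (170, -45).
Indeed 51·170 + 182·(-45) = 8670 − 8190 = 480.

u = 170, v = -45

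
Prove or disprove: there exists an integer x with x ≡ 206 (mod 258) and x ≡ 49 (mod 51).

No, no such integer exists.

gcd(258, 51) = 3. If x ≡ 206 (mod 258) and x ≡ 49 (mod 51), then x ≡ 206 (mod 3) and x ≡ 49 (mod 3).
These are incompatible: 206 − 49 = 157 is not divisible by 3.
Therefore no such x exists.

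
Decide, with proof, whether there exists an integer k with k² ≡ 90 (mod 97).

Apply Euler's criterion with the prime 97: 90 is a quadratic residue iff 90^48 ≡ 1 (mod 97), and a non-residue iff it is ≡ −1.
Repeated squaring mod 97: 90^2 = 8100 ≡ 49; 90^4 ≡ 49² = 2401 ≡ 73; 90^8 ≡ 73² = 5329 ≡ 91; 90^16 ≡ 91² = 8281 ≡ 36; 90^32 ≡ 36² = 1296 ≡ 35.
Since 48 = 32 + 16, 90^48 ≡ 35 · 36; multiplying out mod 97: 35·36 = 1260 ≡ 96. Thus 90^48 ≡ 96 ≡ −1 (mod 97).
By Euler's criterion 90 is a quadratic non-residue mod 97: no k satisfies k² ≡ 90 (mod 97).

No, no such integer exists.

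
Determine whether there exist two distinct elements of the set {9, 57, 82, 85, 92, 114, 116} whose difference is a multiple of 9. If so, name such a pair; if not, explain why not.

No, no such pair exists.

Reduce each element modulo 9: 9↦0, 57↦3, 82↦1, 85↦4, 92↦2, 114↦6, 116↦8.
No residue repeats among the 7 elements, so no pair has difference ≡ 0 (mod 9).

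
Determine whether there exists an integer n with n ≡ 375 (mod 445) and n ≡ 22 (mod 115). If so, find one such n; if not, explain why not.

There is no such integer.

Both moduli are multiples of 5 = gcd(445, 115), so any solution would satisfy n ≡ 375 and n ≡ 22 modulo 5 simultaneously.
These are incompatible: 375 − 22 = 353 is not divisible by 5.
Hence the system has no solution.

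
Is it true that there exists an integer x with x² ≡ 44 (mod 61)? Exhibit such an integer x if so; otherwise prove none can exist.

No, no such integer exists.

61 is prime, so by Euler's criterion 44 is a square mod 61 iff 44^((61−1)/2) = 44^30 ≡ 1 (mod 61).
Squaring successively (mod 61): 44^2 = 1936 ≡ 45; 44^4 ≡ 45² = 2025 ≡ 12; 44^8 ≡ 12² = 144 ≡ 22; 44^16 ≡ 22² = 484 ≡ 57.
Since 30 = 16 + 8 + 4 + 2, 44^30 ≡ 57 · 22 · 12 · 45; multiplying out mod 61: 57·22 = 1254 ≡ 34, then 34·12 = 408 ≡ 42, then 42·45 = 1890 ≡ 60. Thus 44^30 ≡ 60 ≡ −1 (mod 61).
By Euler's criterion 44 is a quadratic non-residue mod 61: no x satisfies x² ≡ 44 (mod 61).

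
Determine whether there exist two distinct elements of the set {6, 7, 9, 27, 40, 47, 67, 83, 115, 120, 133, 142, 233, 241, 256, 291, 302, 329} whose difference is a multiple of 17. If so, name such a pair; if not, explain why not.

The pair (6, 40) works.

Reduce each element mod 17: 6↦6, 7↦7, 9↦9, 27↦10, 40↦6, 47↦13, 67↦16, 83↦15, 115↦13, 120↦1, 133↦14, 142↦6, 233↦12, 241↦3, 256↦1, 291↦2, 302↦13, 329↦6. The residue 6 repeats (at 6 and 40), and 40 − 6 = 34 = 2·17.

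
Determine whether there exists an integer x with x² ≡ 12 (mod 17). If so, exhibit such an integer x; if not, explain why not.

There is no such integer.

Since (17 − x)² ≡ x² (mod 17), it suffices to square x = 0, 1, …, 8: the residues are 0, 1, 4, 9, 16, 8, 2, 15, 13.
The set of squares mod 17 is therefore {0, 1, 2, 4, 8, 9, 13, 15, 16}, which does not contain 12.
Therefore x² ≡ 12 (mod 17) has no solution.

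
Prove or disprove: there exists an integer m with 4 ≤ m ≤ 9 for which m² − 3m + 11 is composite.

m = 8

At m = 8: 8² − 3·8 + 11 = 51 = 3·17, which is composite.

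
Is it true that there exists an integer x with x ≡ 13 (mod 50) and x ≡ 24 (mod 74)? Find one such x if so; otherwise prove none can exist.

There is no such integer.

gcd(50, 74) = 2. If x ≡ 13 (mod 50) and x ≡ 24 (mod 74), then x ≡ 13 (mod 2) and x ≡ 24 (mod 2).
These are incompatible: 13 − 24 = -11 is not divisible by 2.
Hence the system has no solution.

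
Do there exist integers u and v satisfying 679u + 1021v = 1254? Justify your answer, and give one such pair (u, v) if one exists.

679 and 1021 are coprime, so 679u + 1021v ranges over all of ℤ.
Run the Euclidean algorithm on 1021 and 679: 1021 = 1·679 + 342, 679 = 1·342 + 337, 342 = 1·337 + 5, 337 = 67·5 + 2, 5 = 2·2 + 1, 2 = 2·1 + 0.
Working back up the chain: 1 = 5 − 2·2 = 5 − 2·(337 − 67·5) = −2·337 + 135·5 = −2·337 + 135·(342 − 1·337) = 135·342 − 137·337 = 135·342 − 137·(679 − 1·342) = −137·679 + 272·342 = −137·679 + 272·(1021 − 1·679) = 272·1021 − 409·679. So 679·(-409) + 1021·272 = 1.
Times 1254: 679·(-512886) + 1021·341088 = 1254, so (-512886, 341088) solves it.
Adding 503·1021 to u and subtracting 503·679 from v gives the tidier solution (677, -449).
Indeed 679·677 + 1021·(-449) = 459683 − 458429 = 1254.

u = 677, v = -449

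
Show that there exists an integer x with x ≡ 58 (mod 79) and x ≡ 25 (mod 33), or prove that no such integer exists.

Since 79 and 33 share no common factor, CRT says the pair of congruences has a solution (unique mod 2607).
Write x = 58 + 79t and require 58 + 79t ≡ 25 (mod 33), i.e. 79t ≡ 0 (mod 33).
79 ≡ 13 (mod 33), so this reads 13t ≡ 0 (mod 33). t = 0 satisfies this.
With t = 0: x = 58 + 79·0 = 58.
Check: 58 mod 79 = 58, 58 mod 33 = 25. ✓

x = 58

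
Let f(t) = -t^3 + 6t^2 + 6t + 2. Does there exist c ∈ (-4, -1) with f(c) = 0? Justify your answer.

f has no root in that interval.

f(-4) = 138 and f(-1) = 3, both positive, so a sign-change argument is unavailable; we show f keeps this sign on the whole interval.
Shift to the endpoint -1: with t = -1 − u (0 < u < 3), one computes f(-1 − u) = u^3 + 9u^2 + 9u + 3.
The nonzero coefficients here are all positive, so for u > 0 every term is positive (or zero), and the constant term 3 is strictly positive.
Therefore f(t) > 0 throughout (-4, -1), and f has no zero there.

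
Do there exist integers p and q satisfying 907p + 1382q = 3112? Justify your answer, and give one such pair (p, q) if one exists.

p = 40, q = -24

Since gcd(907, 1382) = 1, every integer is an integer combination of 907 and 1382.
Euclidean algorithm: 1382 = 1·907 + 475, 907 = 1·475 + 432, 475 = 1·432 + 43, 432 = 10·43 + 2, 43 = 21·2 + 1, 2 = 2·1 + 0.
Working back up the chain: 1 = 43 − 21·2 = 43 − 21·(432 − 10·43) = −21·432 + 211·43 = −21·432 + 211·(475 − 1·432) = 211·475 − 232·432 = 211·475 − 232·(907 − 1·475) = −232·907 + 443·475 = −232·907 + 443·(1382 − 1·907) = 443·1382 − 675·907. So 907·(-675) + 1382·443 = 1.
Scaling by 3112 gives the particular solution (p, q) = (-2100600, 1378616).
Shifting by a multiple of (1382, −907) keeps it a solution: p = -2100600 + 1520·1382 = 40, q = 1378616 − 1520·907 = -24.
Indeed 907·40 + 1382·(-24) = 36280 − 33168 = 3112.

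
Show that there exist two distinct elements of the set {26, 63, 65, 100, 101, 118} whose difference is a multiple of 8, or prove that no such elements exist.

Two integers differ by a multiple of 8 exactly when they have the same residue mod 8. The residues are 26↦2, 63↦7, 65↦1, 100↦4, 101↦5, 118↦6.
All 6 residues are distinct, so no two elements differ by a multiple of 8.

No such pair exists.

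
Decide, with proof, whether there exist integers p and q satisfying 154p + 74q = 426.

p = 34, q = -65

Since gcd(154, 74) = 2 and 426 = 2·213, Bézout's identity guarantees a solution.
Dividing through by 2 reduces the equation to 77p + 37q = 213.
Euclidean algorithm: 77 = 2·37 + 3, 37 = 12·3 + 1, 3 = 3·1 + 0.
Working back up the chain: 1 = 37 − 12·3 = 37 − 12·(77 − 2·37) = −12·77 + 25·37. So 77·(-12) + 37·25 = 1.
Multiplying through by 213: p = (-12)·213 = -2556, q = 25·213 = 5325 is a solution.
Adding 70·37 to p and subtracting 70·77 from q gives the tidier solution (34, -65).
Indeed 154·34 + 74·(-65) = 5236 − 4810 = 426.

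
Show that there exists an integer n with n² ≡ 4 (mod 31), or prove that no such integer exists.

n = 2

Take n = 2. Then 2² = 4, and since 0 ≤ 4 < 31 this is already reduced: 2² ≡ 4 (mod 31).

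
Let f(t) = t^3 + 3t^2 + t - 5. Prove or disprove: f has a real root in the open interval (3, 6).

The endpoint values f(3) = 52 and f(6) = 325 are both positive. Claim: f(t) > 0 for every t in (3, 6).
Substitute t = 3 + u, where 0 < u < 3 on the interval. Expanding, f(3 + u) = u^3 + 12u^2 + 46u + 52.
All 4 nonzero coefficients of this polynomial in u are positive; hence for u > 0 the value is a sum of positive terms (the constant 52 among them).
So f is strictly positive on (3, 6); no root exists in the interval.

No.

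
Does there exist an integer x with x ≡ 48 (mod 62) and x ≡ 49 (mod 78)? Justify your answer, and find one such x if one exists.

No, no such integer exists.

Both moduli are multiples of 2 = gcd(62, 78), so any solution would satisfy x ≡ 48 and x ≡ 49 modulo 2 simultaneously.
But 48 mod 2 = 0 while 49 mod 2 = 1, a contradiction.
Therefore no such x exists.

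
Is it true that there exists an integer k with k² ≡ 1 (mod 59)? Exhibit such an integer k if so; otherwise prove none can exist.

k = 58 works: 58² = 3364, and 3364 − 1 = 3363 = 57·59.

k = 58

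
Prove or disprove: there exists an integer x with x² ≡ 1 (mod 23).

x = 22

Take x = 22. Then 22² = 484 = 21·23 + 1, so 22² ≡ 1 (mod 23).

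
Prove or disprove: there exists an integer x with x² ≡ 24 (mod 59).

No, no such integer exists.

59 is prime, so by Euler's criterion 24 is a square mod 59 iff 24^((59−1)/2) = 24^29 ≡ 1 (mod 59).
Squaring successively (mod 59): 24^2 = 576 ≡ 45; 24^4 ≡ 45² = 2025 ≡ 19; 24^8 ≡ 19² = 361 ≡ 7; 24^16 ≡ 7² = 49 ≡ 49.
Since 29 = 16 + 8 + 4 + 1, 24^29 ≡ 49 · 7 · 19 · 24; multiplying out mod 59: 49·7 = 343 ≡ 48, then 48·19 = 912 ≡ 27, then 27·24 = 648 ≡ 58. Thus 24^29 ≡ 58 ≡ −1 (mod 59).
The value −1 means 24 is a non-residue modulo 59, so x² ≡ 24 (mod 59) is impossible.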